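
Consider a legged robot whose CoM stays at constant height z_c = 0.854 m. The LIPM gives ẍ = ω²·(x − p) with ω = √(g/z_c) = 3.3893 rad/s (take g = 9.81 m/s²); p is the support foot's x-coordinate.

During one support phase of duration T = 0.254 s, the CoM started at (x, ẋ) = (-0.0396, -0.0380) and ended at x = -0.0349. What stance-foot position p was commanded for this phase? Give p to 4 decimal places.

ωT = 3.3893·0.254 = 0.860882; cosh(ωT) = 1.394018, sinh(ωT) = 0.971229
x(T) = p + (x₀−p)·cosh(ωT) + (ẋ₀/ω)·sinh(ωT) ⇒ p·(1 − cosh) = x(T) − x₀·cosh − (ẋ₀/ω)·sinh
numerator   = -0.0349 − (-0.0396)·1.394018 − (-0.0380/3.3893)·0.971229 = 0.031192
denominator = 1 − 1.394018 = -0.394018
p = 0.031192 / -0.394018 = -0.0792

p = -0.0792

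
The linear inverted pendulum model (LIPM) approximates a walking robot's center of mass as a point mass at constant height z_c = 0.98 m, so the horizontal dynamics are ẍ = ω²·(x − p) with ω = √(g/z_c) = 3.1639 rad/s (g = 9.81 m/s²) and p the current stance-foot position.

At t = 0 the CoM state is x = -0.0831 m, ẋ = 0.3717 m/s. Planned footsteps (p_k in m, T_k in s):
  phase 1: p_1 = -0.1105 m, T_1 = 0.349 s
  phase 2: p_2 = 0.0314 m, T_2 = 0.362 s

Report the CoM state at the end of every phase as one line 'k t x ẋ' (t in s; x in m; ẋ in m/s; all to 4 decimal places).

1 0.3490 0.0931 0.7387
2 0.7110 0.4680 1.5543

phase 1: p=-0.1105, T=0.349, ωT=1.104201, cosh=1.674144, sinh=1.342669; start (x,ẋ)=(-0.083100, 0.371700) → end (x,ẋ)=(0.093110, 0.738677)
phase 2: p=0.0314, T=0.362, ωT=1.145332, cosh=1.730801, sinh=1.412683; start (x,ẋ)=(0.093110, 0.738677) → end (x,ẋ)=(0.468028, 1.554323)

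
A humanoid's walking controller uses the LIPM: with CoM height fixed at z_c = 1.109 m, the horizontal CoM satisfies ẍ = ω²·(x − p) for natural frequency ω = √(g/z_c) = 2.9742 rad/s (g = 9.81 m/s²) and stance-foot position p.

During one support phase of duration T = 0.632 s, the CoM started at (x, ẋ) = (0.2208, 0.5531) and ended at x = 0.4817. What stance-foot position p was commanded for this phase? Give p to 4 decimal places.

p = 0.3628

ωT = 2.9742·0.632 = 1.879694; cosh(ωT) = 3.352070, sinh(ωT) = 3.199433
x(T) = p + (x₀−p)·cosh(ωT) + (ẋ₀/ω)·sinh(ωT) ⇒ p·(1 − cosh) = x(T) − x₀·cosh − (ẋ₀/ω)·sinh
numerator   = 0.4817 − (0.2208)·3.352070 − (0.5531/2.9742)·3.199433 = -0.853423
denominator = 1 − 3.352070 = -2.352070
p = -0.853423 / -2.352070 = 0.3628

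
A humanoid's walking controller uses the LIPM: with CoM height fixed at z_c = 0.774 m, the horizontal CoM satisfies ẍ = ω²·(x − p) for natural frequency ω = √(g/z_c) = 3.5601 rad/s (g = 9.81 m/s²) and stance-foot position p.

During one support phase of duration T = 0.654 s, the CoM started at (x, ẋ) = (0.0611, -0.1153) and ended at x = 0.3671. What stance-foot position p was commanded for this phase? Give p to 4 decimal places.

p = -0.0515

ωT = 3.5601·0.654 = 2.328305; cosh(ωT) = 5.179000, sinh(ωT) = 5.081539
x(T) = p + (x₀−p)·cosh(ωT) + (ẋ₀/ω)·sinh(ωT) ⇒ p·(1 − cosh) = x(T) − x₀·cosh − (ẋ₀/ω)·sinh
numerator   = 0.3671 − (0.0611)·5.179000 − (-0.1153/3.5601)·5.081539 = 0.215238
denominator = 1 − 5.179000 = -4.179000
p = 0.215238 / -4.179000 = -0.0515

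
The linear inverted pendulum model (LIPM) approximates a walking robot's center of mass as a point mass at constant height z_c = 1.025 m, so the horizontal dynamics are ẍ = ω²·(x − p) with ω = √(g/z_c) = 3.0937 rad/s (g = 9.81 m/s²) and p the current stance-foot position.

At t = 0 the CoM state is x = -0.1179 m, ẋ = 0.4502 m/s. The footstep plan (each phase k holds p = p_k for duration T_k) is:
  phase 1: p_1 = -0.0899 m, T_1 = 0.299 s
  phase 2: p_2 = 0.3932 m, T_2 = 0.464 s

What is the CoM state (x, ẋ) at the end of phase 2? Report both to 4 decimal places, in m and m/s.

phase 1: p=-0.0899, T=0.299, ωT=0.925016, cosh=1.459217, sinh=1.062692; start (x,ẋ)=(-0.117900, 0.450200) → end (x,ẋ)=(0.023887, 0.564885)
phase 2: p=0.3932, T=0.464, ωT=1.435477, cosh=2.219825, sinh=1.981823; start (x,ẋ)=(0.023887, 0.564885) → end (x,ẋ)=(-0.064746, -1.010376)

x = -0.0647, ẋ = -1.0104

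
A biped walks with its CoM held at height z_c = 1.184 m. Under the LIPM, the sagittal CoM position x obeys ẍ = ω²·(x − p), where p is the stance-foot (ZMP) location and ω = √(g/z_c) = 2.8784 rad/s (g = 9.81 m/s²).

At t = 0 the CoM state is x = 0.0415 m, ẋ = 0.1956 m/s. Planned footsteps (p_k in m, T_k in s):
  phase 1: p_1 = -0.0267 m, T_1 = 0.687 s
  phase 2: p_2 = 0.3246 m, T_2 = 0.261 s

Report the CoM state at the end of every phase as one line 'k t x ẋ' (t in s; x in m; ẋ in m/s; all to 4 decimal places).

1 0.6870 0.4651 1.4156
2 0.9480 0.9119 2.1675

phase 1: p=-0.0267, T=0.687, ωT=1.977461, cosh=3.681398, sinh=3.542978; start (x,ẋ)=(0.041500, 0.195600) → end (x,ẋ)=(0.465132, 1.415592)
phase 2: p=0.3246, T=0.261, ωT=0.751262, cosh=1.295722, sinh=0.823952; start (x,ẋ)=(0.465132, 1.415592) → end (x,ẋ)=(0.911909, 2.167510)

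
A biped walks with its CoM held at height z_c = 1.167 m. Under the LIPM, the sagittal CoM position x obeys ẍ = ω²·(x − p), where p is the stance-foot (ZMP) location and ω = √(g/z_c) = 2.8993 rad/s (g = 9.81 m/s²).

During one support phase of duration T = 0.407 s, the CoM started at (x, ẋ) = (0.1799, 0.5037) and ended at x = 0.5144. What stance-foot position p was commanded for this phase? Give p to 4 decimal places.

ωT = 2.8993·0.407 = 1.180015; cosh(ωT) = 1.780849, sinh(ωT) = 1.473575
x(T) = p + (x₀−p)·cosh(ωT) + (ẋ₀/ω)·sinh(ωT) ⇒ p·(1 − cosh) = x(T) − x₀·cosh − (ẋ₀/ω)·sinh
numerator   = 0.5144 − (0.1799)·1.780849 − (0.5037/2.8993)·1.473575 = -0.061981
denominator = 1 − 1.780849 = -0.780849
p = -0.061981 / -0.780849 = 0.0794

p = 0.0794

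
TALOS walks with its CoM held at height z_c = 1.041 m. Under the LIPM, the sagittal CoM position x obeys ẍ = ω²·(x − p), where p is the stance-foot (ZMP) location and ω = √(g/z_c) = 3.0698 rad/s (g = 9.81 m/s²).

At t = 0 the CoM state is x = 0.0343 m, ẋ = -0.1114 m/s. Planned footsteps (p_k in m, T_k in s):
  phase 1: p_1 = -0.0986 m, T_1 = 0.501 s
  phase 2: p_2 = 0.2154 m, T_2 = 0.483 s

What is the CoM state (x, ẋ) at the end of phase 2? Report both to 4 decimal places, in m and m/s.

phase 1: p=-0.0986, T=0.501, ωT=1.537970, cosh=2.434973, sinh=2.220157; start (x,ẋ)=(0.034300, -0.111400) → end (x,ẋ)=(0.144441, 0.634515)
phase 2: p=0.2154, T=0.483, ωT=1.482713, cosh=2.315951, sinh=2.088930; start (x,ẋ)=(0.144441, 0.634515) → end (x,ẋ)=(0.482835, 1.014473)

x = 0.4828, ẋ = 1.0145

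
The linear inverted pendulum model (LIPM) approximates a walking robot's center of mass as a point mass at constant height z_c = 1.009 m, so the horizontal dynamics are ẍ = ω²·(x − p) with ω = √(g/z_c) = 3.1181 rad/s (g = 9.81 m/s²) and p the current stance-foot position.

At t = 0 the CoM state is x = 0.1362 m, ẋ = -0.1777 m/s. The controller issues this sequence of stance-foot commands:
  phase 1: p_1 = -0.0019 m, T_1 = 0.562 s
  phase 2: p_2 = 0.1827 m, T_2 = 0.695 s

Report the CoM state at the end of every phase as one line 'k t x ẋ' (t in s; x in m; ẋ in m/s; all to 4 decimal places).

1 0.5620 0.2489 0.6767
2 1.2570 1.4109 3.8835

phase 1: p=-0.0019, T=0.562, ωT=1.752372, cosh=2.970816, sinh=2.797454; start (x,ẋ)=(0.136200, -0.177700) → end (x,ẋ)=(0.248943, 0.676697)
phase 2: p=0.1827, T=0.695, ωT=2.167079, cosh=4.423627, sinh=4.309116; start (x,ẋ)=(0.248943, 0.676697) → end (x,ẋ)=(1.410909, 3.883514)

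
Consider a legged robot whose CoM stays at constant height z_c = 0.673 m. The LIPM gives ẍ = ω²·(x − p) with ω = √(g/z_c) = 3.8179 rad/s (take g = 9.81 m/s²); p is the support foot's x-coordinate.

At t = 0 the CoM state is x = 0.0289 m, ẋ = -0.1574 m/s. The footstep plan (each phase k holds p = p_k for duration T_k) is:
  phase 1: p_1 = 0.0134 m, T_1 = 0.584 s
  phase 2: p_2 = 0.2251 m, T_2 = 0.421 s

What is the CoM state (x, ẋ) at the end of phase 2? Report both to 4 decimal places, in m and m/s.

x = -0.9203, ẋ = -4.2158

phase 1: p=0.0134, T=0.584, ωT=2.229654, cosh=4.702105, sinh=4.594540; start (x,ẋ)=(0.028900, -0.157400) → end (x,ẋ)=(-0.103136, -0.468218)
phase 2: p=0.2251, T=0.421, ωT=1.607336, cosh=2.594961, sinh=2.394540; start (x,ẋ)=(-0.103136, -0.468218) → end (x,ẋ)=(-0.920320, -4.215777)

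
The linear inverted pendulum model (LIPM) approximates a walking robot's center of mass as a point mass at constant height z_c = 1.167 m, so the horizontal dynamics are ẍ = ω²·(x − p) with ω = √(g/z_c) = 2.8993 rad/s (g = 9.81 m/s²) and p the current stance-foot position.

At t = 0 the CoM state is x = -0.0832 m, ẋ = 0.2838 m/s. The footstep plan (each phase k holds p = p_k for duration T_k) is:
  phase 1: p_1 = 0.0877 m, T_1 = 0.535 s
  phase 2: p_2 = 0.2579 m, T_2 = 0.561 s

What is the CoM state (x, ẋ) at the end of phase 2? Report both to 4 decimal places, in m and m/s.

x = -1.0731, ẋ = -3.7294

phase 1: p=0.0877, T=0.535, ωT=1.551126, cosh=2.464393, sinh=2.252383; start (x,ẋ)=(-0.083200, 0.283800) → end (x,ẋ)=(-0.112989, -0.416640)
phase 2: p=0.2579, T=0.561, ωT=1.626507, cosh=2.641347, sinh=2.444732; start (x,ẋ)=(-0.112989, -0.416640) → end (x,ẋ)=(-1.073062, -3.729353)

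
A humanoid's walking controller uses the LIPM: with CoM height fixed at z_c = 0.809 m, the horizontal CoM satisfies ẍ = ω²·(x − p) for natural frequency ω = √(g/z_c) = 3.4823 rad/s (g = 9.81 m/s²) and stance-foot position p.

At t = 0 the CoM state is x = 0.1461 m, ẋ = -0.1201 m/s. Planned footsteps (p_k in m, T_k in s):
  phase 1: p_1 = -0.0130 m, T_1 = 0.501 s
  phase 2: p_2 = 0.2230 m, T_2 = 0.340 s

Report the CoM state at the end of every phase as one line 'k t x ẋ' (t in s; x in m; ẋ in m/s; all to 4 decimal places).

1 0.5010 0.3605 1.1830
2 0.8410 0.9717 2.8228

phase 1: p=-0.0130, T=0.501, ωT=1.744632, cosh=2.949253, sinh=2.774544; start (x,ẋ)=(0.146100, -0.120100) → end (x,ẋ)=(0.360536, 1.182986)
phase 2: p=0.2230, T=0.340, ωT=1.183982, cosh=1.786708, sinh=1.480651; start (x,ẋ)=(0.360536, 1.182986) → end (x,ẋ)=(0.971734, 2.822795)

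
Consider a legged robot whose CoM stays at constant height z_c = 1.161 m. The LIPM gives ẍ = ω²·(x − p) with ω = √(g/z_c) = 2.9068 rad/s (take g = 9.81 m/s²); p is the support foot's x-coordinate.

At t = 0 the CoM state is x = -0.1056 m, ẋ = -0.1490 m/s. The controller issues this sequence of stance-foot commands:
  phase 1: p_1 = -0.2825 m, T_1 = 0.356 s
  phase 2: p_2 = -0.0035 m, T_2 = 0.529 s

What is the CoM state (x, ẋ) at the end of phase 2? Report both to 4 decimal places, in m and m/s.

phase 1: p=-0.2825, T=0.356, ωT=1.034821, cosh=1.584946, sinh=1.229656; start (x,ẋ)=(-0.105600, -0.149000) → end (x,ẋ)=(-0.065154, 0.396148)
phase 2: p=-0.0035, T=0.529, ωT=1.537697, cosh=2.434368, sinh=2.219493; start (x,ẋ)=(-0.065154, 0.396148) → end (x,ẋ)=(0.148891, 0.566601)

x = 0.1489, ẋ = 0.5666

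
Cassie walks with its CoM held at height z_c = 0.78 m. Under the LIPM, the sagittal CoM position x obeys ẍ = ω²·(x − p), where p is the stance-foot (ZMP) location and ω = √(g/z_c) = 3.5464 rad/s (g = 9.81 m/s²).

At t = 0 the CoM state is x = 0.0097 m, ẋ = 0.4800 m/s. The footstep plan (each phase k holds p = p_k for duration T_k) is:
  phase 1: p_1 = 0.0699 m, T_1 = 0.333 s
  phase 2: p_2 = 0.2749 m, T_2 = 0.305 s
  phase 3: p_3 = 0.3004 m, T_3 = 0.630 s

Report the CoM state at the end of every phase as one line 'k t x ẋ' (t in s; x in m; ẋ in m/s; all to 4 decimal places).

phase 1: p=0.0699, T=0.333, ωT=1.180951, cosh=1.782229, sinh=1.475242; start (x,ẋ)=(0.009700, 0.480000) → end (x,ẋ)=(0.162282, 0.540516)
phase 2: p=0.2749, T=0.305, ωT=1.081652, cosh=1.644292, sinh=1.305257; start (x,ẋ)=(0.162282, 0.540516) → end (x,ẋ)=(0.288660, 0.367459)
phase 3: p=0.3004, T=0.630, ωT=2.234232, cosh=4.723190, sinh=4.616116; start (x,ẋ)=(0.288660, 0.367459) → end (x,ẋ)=(0.723248, 1.543390)

1 0.3330 0.1623 0.5405
2 0.6380 0.2887 0.3675
3 1.2680 0.7232 1.5434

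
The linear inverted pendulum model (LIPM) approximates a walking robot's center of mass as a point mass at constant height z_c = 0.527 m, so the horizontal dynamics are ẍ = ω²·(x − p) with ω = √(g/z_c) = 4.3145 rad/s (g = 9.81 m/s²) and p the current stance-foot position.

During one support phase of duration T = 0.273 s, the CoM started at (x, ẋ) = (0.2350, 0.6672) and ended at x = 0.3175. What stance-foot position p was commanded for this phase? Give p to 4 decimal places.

p = 0.4212

ωT = 4.3145·0.273 = 1.177858; cosh(ωT) = 1.777675, sinh(ωT) = 1.469737
x(T) = p + (x₀−p)·cosh(ωT) + (ẋ₀/ω)·sinh(ωT) ⇒ p·(1 − cosh) = x(T) − x₀·cosh − (ẋ₀/ω)·sinh
numerator   = 0.3175 − (0.2350)·1.777675 − (0.6672/4.3145)·1.469737 = -0.327536
denominator = 1 − 1.777675 = -0.777675
p = -0.327536 / -0.777675 = 0.4212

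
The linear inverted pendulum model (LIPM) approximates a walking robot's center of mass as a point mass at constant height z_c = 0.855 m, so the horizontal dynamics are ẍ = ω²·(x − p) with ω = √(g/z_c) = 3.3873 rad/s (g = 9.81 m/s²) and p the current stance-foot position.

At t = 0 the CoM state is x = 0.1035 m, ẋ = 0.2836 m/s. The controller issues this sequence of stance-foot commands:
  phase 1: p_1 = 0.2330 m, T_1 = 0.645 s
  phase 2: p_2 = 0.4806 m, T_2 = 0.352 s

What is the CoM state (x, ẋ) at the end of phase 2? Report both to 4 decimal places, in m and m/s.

x = -0.6388, ẋ = -3.5126

phase 1: p=0.2330, T=0.645, ωT=2.184809, cosh=4.500723, sinh=4.388223; start (x,ẋ)=(0.103500, 0.283600) → end (x,ẋ)=(0.017558, -0.648513)
phase 2: p=0.4806, T=0.352, ωT=1.192330, cosh=1.799131, sinh=1.495617; start (x,ẋ)=(0.017558, -0.648513) → end (x,ẋ)=(-0.638815, -3.512577)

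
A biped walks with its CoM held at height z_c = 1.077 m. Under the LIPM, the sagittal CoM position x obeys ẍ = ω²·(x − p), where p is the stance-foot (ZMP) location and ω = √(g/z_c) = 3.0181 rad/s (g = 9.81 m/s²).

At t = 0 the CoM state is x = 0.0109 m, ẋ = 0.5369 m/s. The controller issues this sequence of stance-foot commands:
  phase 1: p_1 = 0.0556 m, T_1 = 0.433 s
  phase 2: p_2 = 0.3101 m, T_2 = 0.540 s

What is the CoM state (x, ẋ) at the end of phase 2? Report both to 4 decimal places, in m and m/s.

x = 0.8854, ẋ = 1.9225

phase 1: p=0.0556, T=0.433, ωT=1.306837, cosh=1.982573, sinh=1.711898; start (x,ẋ)=(0.010900, 0.536900) → end (x,ẋ)=(0.271514, 0.833493)
phase 2: p=0.3101, T=0.540, ωT=1.629774, cosh=2.649348, sinh=2.453374; start (x,ẋ)=(0.271514, 0.833493) → end (x,ẋ)=(0.885408, 1.922503)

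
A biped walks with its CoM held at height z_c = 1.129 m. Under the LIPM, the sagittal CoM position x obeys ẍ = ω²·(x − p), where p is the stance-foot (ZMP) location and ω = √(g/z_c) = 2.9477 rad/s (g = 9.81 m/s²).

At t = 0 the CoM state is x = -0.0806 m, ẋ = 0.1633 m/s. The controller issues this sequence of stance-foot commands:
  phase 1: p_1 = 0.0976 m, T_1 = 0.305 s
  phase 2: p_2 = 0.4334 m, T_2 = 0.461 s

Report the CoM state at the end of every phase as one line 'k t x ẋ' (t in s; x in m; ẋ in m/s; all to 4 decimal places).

phase 1: p=0.0976, T=0.305, ωT=0.899049, cosh=1.432110, sinh=1.025154; start (x,ẋ)=(-0.080600, 0.163300) → end (x,ẋ)=(-0.100809, -0.304629)
phase 2: p=0.4334, T=0.461, ωT=1.358890, cosh=2.074408, sinh=1.817462; start (x,ẋ)=(-0.100809, -0.304629) → end (x,ẋ)=(-0.862593, -3.493863)

1 0.3050 -0.1008 -0.3046
2 0.7660 -0.8626 -3.4939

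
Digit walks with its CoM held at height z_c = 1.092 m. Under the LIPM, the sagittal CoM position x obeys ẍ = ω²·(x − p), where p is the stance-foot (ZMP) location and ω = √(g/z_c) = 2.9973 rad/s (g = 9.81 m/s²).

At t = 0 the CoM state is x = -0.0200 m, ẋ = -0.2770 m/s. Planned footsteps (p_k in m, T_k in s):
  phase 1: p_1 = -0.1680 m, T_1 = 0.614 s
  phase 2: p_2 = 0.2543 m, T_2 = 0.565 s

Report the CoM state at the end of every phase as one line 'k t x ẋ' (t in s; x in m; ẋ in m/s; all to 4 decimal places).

1 0.6140 0.0261 0.4675
2 1.1790 0.0227 -0.4826

phase 1: p=-0.1680, T=0.614, ωT=1.840342, cosh=3.228728, sinh=3.069965; start (x,ẋ)=(-0.020000, -0.277000) → end (x,ẋ)=(0.026136, 0.467480)
phase 2: p=0.2543, T=0.565, ωT=1.693474, cosh=2.811111, sinh=2.627232; start (x,ẋ)=(0.026136, 0.467480) → end (x,ẋ)=(0.022668, -0.482560)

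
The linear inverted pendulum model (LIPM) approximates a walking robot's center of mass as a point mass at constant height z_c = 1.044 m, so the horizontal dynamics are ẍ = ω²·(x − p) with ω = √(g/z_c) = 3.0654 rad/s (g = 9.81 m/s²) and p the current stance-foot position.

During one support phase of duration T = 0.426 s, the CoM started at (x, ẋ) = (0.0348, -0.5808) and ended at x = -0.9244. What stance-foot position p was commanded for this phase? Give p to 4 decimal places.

ωT = 3.0654·0.426 = 1.305860; cosh(ωT) = 1.980901, sinh(ωT) = 1.709962
x(T) = p + (x₀−p)·cosh(ωT) + (ẋ₀/ω)·sinh(ωT) ⇒ p·(1 − cosh) = x(T) − x₀·cosh − (ẋ₀/ω)·sinh
numerator   = -0.9244 − (0.0348)·1.980901 − (-0.5808/3.0654)·1.709962 = -0.669350
denominator = 1 − 1.980901 = -0.980901
p = -0.669350 / -0.980901 = 0.6824

p = 0.6824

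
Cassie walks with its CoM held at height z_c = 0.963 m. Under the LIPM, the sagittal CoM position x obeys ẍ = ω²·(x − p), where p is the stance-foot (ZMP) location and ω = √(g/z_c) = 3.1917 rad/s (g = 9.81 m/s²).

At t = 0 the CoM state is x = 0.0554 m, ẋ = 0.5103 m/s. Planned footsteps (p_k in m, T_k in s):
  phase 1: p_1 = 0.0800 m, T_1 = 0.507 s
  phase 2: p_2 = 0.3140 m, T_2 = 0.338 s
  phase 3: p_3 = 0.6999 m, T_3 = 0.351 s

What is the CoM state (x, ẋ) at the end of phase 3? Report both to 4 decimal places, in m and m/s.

phase 1: p=0.0800, T=0.507, ωT=1.618192, cosh=2.621109, sinh=2.422853; start (x,ẋ)=(0.055400, 0.510300) → end (x,ẋ)=(0.402895, 1.147320)
phase 2: p=0.3140, T=0.338, ωT=1.078795, cosh=1.640569, sinh=1.300564; start (x,ẋ)=(0.402895, 1.147320) → end (x,ẋ)=(0.927351, 2.251260)
phase 3: p=0.6999, T=0.351, ωT=1.120287, cosh=1.695960, sinh=1.369773; start (x,ẋ)=(0.927351, 2.251260) → end (x,ẋ)=(2.051815, 4.812441)

x = 2.0518, ẋ = 4.8124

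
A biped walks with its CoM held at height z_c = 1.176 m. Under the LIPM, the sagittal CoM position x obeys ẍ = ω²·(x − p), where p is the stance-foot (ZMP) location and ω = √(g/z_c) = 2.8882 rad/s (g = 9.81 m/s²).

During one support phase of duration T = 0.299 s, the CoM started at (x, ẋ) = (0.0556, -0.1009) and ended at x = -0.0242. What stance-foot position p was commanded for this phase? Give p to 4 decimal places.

p = 0.1709

ωT = 2.8882·0.299 = 0.863572; cosh(ωT) = 1.396635, sinh(ωT) = 0.974982
x(T) = p + (x₀−p)·cosh(ωT) + (ẋ₀/ω)·sinh(ωT) ⇒ p·(1 − cosh) = x(T) − x₀·cosh − (ẋ₀/ω)·sinh
numerator   = -0.0242 − (0.0556)·1.396635 − (-0.1009/2.8882)·0.974982 = -0.067792
denominator = 1 − 1.396635 = -0.396635
p = -0.067792 / -0.396635 = 0.1709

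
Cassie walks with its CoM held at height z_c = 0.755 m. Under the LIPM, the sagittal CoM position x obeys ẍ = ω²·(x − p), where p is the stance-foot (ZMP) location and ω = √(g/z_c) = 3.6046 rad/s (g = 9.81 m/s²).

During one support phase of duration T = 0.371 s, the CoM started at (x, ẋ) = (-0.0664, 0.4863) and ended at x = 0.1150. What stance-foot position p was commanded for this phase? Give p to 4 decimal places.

p = -0.0106

ωT = 3.6046·0.371 = 1.337307; cosh(ωT) = 2.035662, sinh(ωT) = 1.773110
x(T) = p + (x₀−p)·cosh(ωT) + (ẋ₀/ω)·sinh(ωT) ⇒ p·(1 − cosh) = x(T) − x₀·cosh − (ẋ₀/ω)·sinh
numerator   = 0.1150 − (-0.0664)·2.035662 − (0.4863/3.6046)·1.773110 = 0.010956
denominator = 1 − 2.035662 = -1.035662
p = 0.010956 / -1.035662 = -0.0106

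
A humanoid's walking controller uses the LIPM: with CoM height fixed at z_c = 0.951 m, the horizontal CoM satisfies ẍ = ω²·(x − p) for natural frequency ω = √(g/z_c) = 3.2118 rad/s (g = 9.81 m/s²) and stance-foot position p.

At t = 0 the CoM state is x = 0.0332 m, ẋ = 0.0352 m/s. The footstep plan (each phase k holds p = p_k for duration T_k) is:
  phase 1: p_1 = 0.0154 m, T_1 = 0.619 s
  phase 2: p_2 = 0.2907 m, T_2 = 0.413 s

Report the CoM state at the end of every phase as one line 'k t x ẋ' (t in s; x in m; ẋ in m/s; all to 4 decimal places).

phase 1: p=0.0154, T=0.619, ωT=1.988104, cosh=3.719316, sinh=3.582362; start (x,ẋ)=(0.033200, 0.035200) → end (x,ẋ)=(0.120865, 0.335724)
phase 2: p=0.2907, T=0.413, ωT=1.326473, cosh=2.016572, sinh=1.751161; start (x,ẋ)=(0.120865, 0.335724) → end (x,ẋ)=(0.131261, -0.278205)

1 0.6190 0.1209 0.3357
2 1.0320 0.1313 -0.2782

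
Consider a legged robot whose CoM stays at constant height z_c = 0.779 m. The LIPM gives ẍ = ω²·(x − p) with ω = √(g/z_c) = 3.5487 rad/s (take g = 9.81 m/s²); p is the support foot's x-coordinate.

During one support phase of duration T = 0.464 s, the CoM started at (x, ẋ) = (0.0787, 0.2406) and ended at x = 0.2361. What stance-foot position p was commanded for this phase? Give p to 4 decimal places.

ωT = 3.5487·0.464 = 1.646597; cosh(ωT) = 2.690997, sinh(ωT) = 2.498292
x(T) = p + (x₀−p)·cosh(ωT) + (ẋ₀/ω)·sinh(ωT) ⇒ p·(1 − cosh) = x(T) − x₀·cosh − (ẋ₀/ω)·sinh
numerator   = 0.2361 − (0.0787)·2.690997 − (0.2406/3.5487)·2.498292 = -0.145064
denominator = 1 − 2.690997 = -1.690997
p = -0.145064 / -1.690997 = 0.0858

p = 0.0858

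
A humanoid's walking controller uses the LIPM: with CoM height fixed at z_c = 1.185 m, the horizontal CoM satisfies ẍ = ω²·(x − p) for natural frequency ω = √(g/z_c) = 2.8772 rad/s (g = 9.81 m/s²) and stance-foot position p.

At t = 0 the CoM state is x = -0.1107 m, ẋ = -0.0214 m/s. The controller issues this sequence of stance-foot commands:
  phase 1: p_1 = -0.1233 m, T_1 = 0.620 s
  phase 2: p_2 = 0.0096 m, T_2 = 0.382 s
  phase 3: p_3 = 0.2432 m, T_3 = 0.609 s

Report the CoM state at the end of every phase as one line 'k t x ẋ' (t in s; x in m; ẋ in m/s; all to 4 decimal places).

1 0.6200 -0.1063 0.0394
2 1.0020 -0.1653 -0.3791
3 1.6110 -1.3387 -4.4134

phase 1: p=-0.1233, T=0.620, ωT=1.783864, cosh=3.060401, sinh=2.892413; start (x,ẋ)=(-0.110700, -0.021400) → end (x,ẋ)=(-0.106252, 0.039365)
phase 2: p=0.0096, T=0.382, ωT=1.099090, cosh=1.667304, sinh=1.334130; start (x,ẋ)=(-0.106252, 0.039365) → end (x,ẋ)=(-0.165307, -0.379071)
phase 3: p=0.2432, T=0.609, ωT=1.752215, cosh=2.970376, sinh=2.796986; start (x,ẋ)=(-0.165307, -0.379071) → end (x,ẋ)=(-1.338724, -4.413443)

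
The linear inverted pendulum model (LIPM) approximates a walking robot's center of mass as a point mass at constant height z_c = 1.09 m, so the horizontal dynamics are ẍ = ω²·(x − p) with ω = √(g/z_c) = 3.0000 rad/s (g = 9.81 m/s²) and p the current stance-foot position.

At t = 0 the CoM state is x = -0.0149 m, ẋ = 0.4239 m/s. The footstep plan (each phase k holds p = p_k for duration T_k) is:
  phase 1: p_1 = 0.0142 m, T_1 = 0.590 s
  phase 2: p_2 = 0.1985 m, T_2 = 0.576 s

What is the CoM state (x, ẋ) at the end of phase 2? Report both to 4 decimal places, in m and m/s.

phase 1: p=0.0142, T=0.590, ωT=1.770000, cosh=3.020593, sinh=2.850260; start (x,ẋ)=(-0.014900, 0.423900) → end (x,ẋ)=(0.329043, 1.031602)
phase 2: p=0.1985, T=0.576, ωT=1.728000, cosh=2.903512, sinh=2.725872; start (x,ẋ)=(0.329043, 1.031602) → end (x,ẋ)=(1.514870, 4.062794)

x = 1.5149, ẋ = 4.0628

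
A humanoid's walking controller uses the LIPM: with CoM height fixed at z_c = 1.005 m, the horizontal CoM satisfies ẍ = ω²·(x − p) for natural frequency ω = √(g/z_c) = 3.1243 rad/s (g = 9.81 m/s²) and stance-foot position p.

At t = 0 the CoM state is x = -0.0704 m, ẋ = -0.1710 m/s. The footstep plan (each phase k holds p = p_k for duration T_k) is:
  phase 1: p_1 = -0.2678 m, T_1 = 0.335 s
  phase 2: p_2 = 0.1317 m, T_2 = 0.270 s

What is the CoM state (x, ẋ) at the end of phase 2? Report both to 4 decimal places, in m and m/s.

x = 0.0727, ẋ = 0.2338

phase 1: p=-0.2678, T=0.335, ωT=1.046641, cosh=1.599591, sinh=1.248476; start (x,ẋ)=(-0.070400, -0.171000) → end (x,ẋ)=(-0.020373, 0.496451)
phase 2: p=0.1317, T=0.270, ωT=0.843561, cosh=1.377403, sinh=0.947227; start (x,ẋ)=(-0.020373, 0.496451) → end (x,ẋ)=(0.072749, 0.233766)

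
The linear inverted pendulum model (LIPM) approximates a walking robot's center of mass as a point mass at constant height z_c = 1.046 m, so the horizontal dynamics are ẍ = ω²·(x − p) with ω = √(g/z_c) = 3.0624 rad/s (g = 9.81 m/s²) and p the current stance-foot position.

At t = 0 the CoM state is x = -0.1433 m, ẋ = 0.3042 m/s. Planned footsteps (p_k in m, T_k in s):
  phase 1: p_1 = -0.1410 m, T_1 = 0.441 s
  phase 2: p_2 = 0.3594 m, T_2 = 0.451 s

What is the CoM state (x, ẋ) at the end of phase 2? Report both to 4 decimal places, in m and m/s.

phase 1: p=-0.1410, T=0.441, ωT=1.350518, cosh=2.059266, sinh=1.800160; start (x,ẋ)=(-0.143300, 0.304200) → end (x,ẋ)=(0.033081, 0.613749)
phase 2: p=0.3594, T=0.451, ωT=1.381142, cosh=2.115368, sinh=1.864077; start (x,ẋ)=(0.033081, 0.613749) → end (x,ẋ)=(0.042702, -0.564505)

x = 0.0427, ẋ = -0.5645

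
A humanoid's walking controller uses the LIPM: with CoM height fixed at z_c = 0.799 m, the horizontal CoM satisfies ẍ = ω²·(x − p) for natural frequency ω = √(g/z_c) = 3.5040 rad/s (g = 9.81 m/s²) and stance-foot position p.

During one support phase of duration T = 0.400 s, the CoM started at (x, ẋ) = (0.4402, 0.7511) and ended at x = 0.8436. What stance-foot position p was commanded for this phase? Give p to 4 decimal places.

ωT = 3.5040·0.400 = 1.401600; cosh(ωT) = 2.153948, sinh(ωT) = 1.907745
x(T) = p + (x₀−p)·cosh(ωT) + (ẋ₀/ω)·sinh(ωT) ⇒ p·(1 − cosh) = x(T) − x₀·cosh − (ẋ₀/ω)·sinh
numerator   = 0.8436 − (0.4402)·2.153948 − (0.7511/3.5040)·1.907745 = -0.513503
denominator = 1 − 2.153948 = -1.153948
p = -0.513503 / -1.153948 = 0.4450

p = 0.4450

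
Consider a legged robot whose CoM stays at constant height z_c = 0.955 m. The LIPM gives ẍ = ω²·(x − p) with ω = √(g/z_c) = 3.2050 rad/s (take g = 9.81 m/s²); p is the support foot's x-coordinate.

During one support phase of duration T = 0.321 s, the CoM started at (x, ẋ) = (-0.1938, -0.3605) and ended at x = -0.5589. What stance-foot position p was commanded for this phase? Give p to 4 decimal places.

ωT = 3.2050·0.321 = 1.028805; cosh(ωT) = 1.577577, sinh(ωT) = 1.220143
x(T) = p + (x₀−p)·cosh(ωT) + (ẋ₀/ω)·sinh(ωT) ⇒ p·(1 − cosh) = x(T) − x₀·cosh − (ẋ₀/ω)·sinh
numerator   = -0.5589 − (-0.1938)·1.577577 − (-0.3605/3.2050)·1.220143 = -0.115923
denominator = 1 − 1.577577 = -0.577577
p = -0.115923 / -0.577577 = 0.2007

p = 0.2007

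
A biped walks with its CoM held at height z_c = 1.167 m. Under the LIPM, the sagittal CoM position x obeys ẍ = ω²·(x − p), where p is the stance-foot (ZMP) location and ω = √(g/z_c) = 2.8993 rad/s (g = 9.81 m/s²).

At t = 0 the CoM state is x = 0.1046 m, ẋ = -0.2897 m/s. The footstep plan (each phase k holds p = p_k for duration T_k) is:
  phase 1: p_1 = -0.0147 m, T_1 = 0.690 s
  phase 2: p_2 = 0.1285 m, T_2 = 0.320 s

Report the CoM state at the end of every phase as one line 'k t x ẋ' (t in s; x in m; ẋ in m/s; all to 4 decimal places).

phase 1: p=-0.0147, T=0.690, ωT=2.000517, cosh=3.764071, sinh=3.628806; start (x,ẋ)=(0.104600, -0.289700) → end (x,ẋ)=(0.071761, 0.164704)
phase 2: p=0.1285, T=0.320, ωT=0.927776, cosh=1.462155, sinh=1.066723; start (x,ẋ)=(0.071761, 0.164704) → end (x,ẋ)=(0.106137, 0.065342)

1 0.6900 0.0718 0.1647
2 1.0100 0.1061 0.0653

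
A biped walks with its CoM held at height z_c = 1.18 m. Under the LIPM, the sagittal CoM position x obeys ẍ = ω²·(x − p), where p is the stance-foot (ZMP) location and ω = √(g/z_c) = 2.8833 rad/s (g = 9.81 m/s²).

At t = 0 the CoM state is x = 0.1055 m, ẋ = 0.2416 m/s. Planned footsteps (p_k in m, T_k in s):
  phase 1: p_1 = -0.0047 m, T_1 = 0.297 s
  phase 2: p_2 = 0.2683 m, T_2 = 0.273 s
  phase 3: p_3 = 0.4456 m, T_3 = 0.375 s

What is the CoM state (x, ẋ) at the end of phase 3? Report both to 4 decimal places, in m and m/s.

x = 0.7291, ẋ = 1.1074

phase 1: p=-0.0047, T=0.297, ωT=0.856340, cosh=1.389621, sinh=0.964907; start (x,ẋ)=(0.105500, 0.241600) → end (x,ẋ)=(0.229289, 0.642322)
phase 2: p=0.2683, T=0.273, ωT=0.787141, cosh=1.326125, sinh=0.870981; start (x,ẋ)=(0.229289, 0.642322) → end (x,ẋ)=(0.410597, 0.753829)
phase 3: p=0.4456, T=0.375, ωT=1.081238, cosh=1.643751, sinh=1.304575; start (x,ẋ)=(0.410597, 0.753829) → end (x,ẋ)=(0.729141, 1.107444)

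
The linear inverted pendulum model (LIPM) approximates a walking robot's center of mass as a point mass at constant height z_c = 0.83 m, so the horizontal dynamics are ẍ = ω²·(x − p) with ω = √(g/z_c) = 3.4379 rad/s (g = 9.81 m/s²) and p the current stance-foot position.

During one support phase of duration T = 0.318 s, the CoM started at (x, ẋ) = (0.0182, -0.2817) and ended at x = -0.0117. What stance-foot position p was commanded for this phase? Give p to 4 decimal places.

ωT = 3.4379·0.318 = 1.093252; cosh(ωT) = 1.659544, sinh(ωT) = 1.324419
x(T) = p + (x₀−p)·cosh(ωT) + (ẋ₀/ω)·sinh(ωT) ⇒ p·(1 − cosh) = x(T) − x₀·cosh − (ẋ₀/ω)·sinh
numerator   = -0.0117 − (0.0182)·1.659544 − (-0.2817/3.4379)·1.324419 = 0.066619
denominator = 1 − 1.659544 = -0.659544
p = 0.066619 / -0.659544 = -0.1010

p = -0.1010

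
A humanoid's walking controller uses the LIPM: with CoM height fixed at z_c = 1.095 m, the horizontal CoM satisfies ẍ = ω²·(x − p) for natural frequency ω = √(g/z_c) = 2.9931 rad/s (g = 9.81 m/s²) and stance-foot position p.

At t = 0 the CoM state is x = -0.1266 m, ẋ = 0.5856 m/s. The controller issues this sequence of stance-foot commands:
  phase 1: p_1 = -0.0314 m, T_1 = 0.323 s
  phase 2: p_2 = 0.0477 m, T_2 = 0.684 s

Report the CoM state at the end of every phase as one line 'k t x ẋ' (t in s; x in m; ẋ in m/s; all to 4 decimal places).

phase 1: p=-0.0314, T=0.323, ωT=0.966771, cosh=1.504875, sinh=1.124566; start (x,ẋ)=(-0.126600, 0.585600) → end (x,ẋ)=(0.045357, 0.560817)
phase 2: p=0.0477, T=0.684, ωT=2.047280, cosh=3.937945, sinh=3.808859; start (x,ẋ)=(0.045357, 0.560817) → end (x,ẋ)=(0.752141, 2.181760)

1 0.3230 0.0454 0.5608
2 1.0070 0.7521 2.1818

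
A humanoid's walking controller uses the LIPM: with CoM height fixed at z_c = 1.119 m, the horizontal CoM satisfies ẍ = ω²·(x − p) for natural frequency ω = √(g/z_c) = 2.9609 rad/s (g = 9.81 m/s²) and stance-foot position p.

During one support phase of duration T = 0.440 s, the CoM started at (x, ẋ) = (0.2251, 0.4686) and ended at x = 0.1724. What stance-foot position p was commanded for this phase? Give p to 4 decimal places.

p = 0.5555

ωT = 2.9609·0.440 = 1.302796; cosh(ωT) = 1.975671, sinh(ωT) = 1.703900
x(T) = p + (x₀−p)·cosh(ωT) + (ẋ₀/ω)·sinh(ωT) ⇒ p·(1 − cosh) = x(T) − x₀·cosh − (ẋ₀/ω)·sinh
numerator   = 0.1724 − (0.2251)·1.975671 − (0.4686/2.9609)·1.703900 = -0.541987
denominator = 1 − 1.975671 = -0.975671
p = -0.541987 / -0.975671 = 0.5555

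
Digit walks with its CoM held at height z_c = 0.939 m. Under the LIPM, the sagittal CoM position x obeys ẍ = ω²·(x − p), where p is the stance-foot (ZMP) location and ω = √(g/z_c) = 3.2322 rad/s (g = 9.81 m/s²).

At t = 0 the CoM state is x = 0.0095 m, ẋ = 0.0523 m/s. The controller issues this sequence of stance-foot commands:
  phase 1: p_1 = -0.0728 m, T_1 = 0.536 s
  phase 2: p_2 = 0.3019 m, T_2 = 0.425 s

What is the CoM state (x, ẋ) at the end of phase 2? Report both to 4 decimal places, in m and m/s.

phase 1: p=-0.0728, T=0.536, ωT=1.732459, cosh=2.915696, sinh=2.738847; start (x,ẋ)=(0.009500, 0.052300) → end (x,ẋ)=(0.211479, 0.881052)
phase 2: p=0.3019, T=0.425, ωT=1.373685, cosh=2.101526, sinh=1.848353; start (x,ẋ)=(0.211479, 0.881052) → end (x,ẋ)=(0.615712, 1.311354)

x = 0.6157, ẋ = 1.3114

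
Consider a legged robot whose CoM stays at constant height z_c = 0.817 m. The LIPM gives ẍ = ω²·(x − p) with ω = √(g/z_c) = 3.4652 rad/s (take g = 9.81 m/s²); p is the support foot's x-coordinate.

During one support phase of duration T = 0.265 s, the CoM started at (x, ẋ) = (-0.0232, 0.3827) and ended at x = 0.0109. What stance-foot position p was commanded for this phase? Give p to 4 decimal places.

ωT = 3.4652·0.265 = 0.918278; cosh(ωT) = 1.452089, sinh(ωT) = 1.052884
x(T) = p + (x₀−p)·cosh(ωT) + (ẋ₀/ω)·sinh(ωT) ⇒ p·(1 − cosh) = x(T) − x₀·cosh − (ẋ₀/ω)·sinh
numerator   = 0.0109 − (-0.0232)·1.452089 − (0.3827/3.4652)·1.052884 = -0.071693
denominator = 1 − 1.452089 = -0.452089
p = -0.071693 / -0.452089 = 0.1586

p = 0.1586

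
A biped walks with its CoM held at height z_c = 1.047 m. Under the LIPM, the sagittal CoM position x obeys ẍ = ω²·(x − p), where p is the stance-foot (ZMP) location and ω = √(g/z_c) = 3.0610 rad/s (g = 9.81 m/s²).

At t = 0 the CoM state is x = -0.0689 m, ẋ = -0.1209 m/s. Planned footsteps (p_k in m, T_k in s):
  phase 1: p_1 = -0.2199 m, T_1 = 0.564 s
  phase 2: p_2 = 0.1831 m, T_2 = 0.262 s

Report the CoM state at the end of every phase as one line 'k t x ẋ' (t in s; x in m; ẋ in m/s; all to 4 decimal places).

1 0.5640 0.1104 0.9073
2 0.8260 0.3498 1.0168

phase 1: p=-0.2199, T=0.564, ωT=1.726404, cosh=2.899165, sinh=2.721242; start (x,ẋ)=(-0.068900, -0.120900) → end (x,ẋ)=(0.110393, 0.907279)
phase 2: p=0.1831, T=0.262, ωT=0.801982, cosh=1.339198, sinh=0.890759; start (x,ẋ)=(0.110393, 0.907279) → end (x,ẋ)=(0.349752, 1.016783)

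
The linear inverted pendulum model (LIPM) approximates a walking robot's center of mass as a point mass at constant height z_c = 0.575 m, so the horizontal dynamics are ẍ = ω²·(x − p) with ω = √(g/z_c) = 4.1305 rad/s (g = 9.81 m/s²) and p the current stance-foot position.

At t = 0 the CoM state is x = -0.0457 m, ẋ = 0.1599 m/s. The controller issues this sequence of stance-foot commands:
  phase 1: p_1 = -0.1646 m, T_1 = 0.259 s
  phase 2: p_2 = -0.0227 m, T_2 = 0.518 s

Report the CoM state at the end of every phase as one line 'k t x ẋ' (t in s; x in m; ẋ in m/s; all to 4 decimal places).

phase 1: p=-0.1646, T=0.259, ωT=1.069800, cosh=1.628936, sinh=1.285859; start (x,ẋ)=(-0.045700, 0.159900) → end (x,ẋ)=(0.078859, 0.891973)
phase 2: p=-0.0227, T=0.518, ωT=2.139599, cosh=4.306866, sinh=4.189164; start (x,ẋ)=(0.078859, 0.891973) → end (x,ẋ)=(1.319341, 5.598915)

1 0.2590 0.0789 0.8920
2 0.7770 1.3193 5.5989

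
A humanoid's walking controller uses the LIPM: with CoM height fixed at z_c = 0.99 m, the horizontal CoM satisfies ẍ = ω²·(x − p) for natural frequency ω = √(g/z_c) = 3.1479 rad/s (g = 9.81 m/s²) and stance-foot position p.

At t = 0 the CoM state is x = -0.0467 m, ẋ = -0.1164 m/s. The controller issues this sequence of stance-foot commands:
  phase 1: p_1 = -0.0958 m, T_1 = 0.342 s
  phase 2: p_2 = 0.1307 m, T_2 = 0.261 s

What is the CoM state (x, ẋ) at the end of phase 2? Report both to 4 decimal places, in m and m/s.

x = -0.1297, ẋ = -0.5469

phase 1: p=-0.0958, T=0.342, ωT=1.076582, cosh=1.637695, sinh=1.296936; start (x,ẋ)=(-0.046700, -0.116400) → end (x,ẋ)=(-0.063346, 0.009829)
phase 2: p=0.1307, T=0.261, ωT=0.821602, cosh=1.356933, sinh=0.917207; start (x,ẋ)=(-0.063346, 0.009829) → end (x,ẋ)=(-0.129744, -0.546927)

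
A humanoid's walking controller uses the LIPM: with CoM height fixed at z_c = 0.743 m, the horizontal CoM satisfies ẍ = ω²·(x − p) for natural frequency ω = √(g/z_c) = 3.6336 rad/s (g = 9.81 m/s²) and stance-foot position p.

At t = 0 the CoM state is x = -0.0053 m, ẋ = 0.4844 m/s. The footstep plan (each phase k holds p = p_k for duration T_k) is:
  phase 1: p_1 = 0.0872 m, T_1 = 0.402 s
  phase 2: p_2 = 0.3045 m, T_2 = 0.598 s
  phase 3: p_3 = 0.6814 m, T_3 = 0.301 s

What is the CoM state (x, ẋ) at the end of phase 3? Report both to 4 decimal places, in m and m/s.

x = -0.4928, ẋ = -3.7706

phase 1: p=0.0872, T=0.402, ωT=1.460707, cosh=2.270539, sinh=2.038467; start (x,ẋ)=(-0.005300, 0.484400) → end (x,ẋ)=(0.148926, 0.414704)
phase 2: p=0.3045, T=0.598, ωT=2.172893, cosh=4.448752, sinh=4.334904; start (x,ẋ)=(0.148926, 0.414704) → end (x,ẋ)=(0.107133, -0.605581)
phase 3: p=0.6814, T=0.301, ωT=1.093714, cosh=1.660155, sinh=1.325185; start (x,ẋ)=(0.107133, -0.605581) → end (x,ẋ)=(-0.492829, -3.770562)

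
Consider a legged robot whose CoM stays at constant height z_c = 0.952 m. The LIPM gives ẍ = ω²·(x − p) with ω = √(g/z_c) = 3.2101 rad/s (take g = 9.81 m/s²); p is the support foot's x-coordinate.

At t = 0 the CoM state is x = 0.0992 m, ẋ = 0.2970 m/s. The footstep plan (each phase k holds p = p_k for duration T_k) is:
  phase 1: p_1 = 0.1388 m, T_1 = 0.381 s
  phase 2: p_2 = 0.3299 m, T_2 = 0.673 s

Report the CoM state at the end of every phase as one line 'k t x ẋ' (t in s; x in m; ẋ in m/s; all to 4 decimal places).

phase 1: p=0.1388, T=0.381, ωT=1.223048, cosh=1.845930, sinh=1.551598; start (x,ẋ)=(0.099200, 0.297000) → end (x,ẋ)=(0.209256, 0.351002)
phase 2: p=0.3299, T=0.673, ωT=2.160397, cosh=4.394931, sinh=4.279652; start (x,ẋ)=(0.209256, 0.351002) → end (x,ẋ)=(0.267627, -0.114794)

1 0.3810 0.2093 0.3510
2 1.0540 0.2676 -0.1148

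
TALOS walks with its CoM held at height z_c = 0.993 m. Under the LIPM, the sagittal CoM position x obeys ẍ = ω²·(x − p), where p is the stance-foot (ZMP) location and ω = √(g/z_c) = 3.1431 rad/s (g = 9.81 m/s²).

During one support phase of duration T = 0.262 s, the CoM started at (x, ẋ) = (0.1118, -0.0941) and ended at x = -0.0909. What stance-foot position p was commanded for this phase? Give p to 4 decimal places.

p = 0.6002

ωT = 3.1431·0.262 = 0.823492; cosh(ωT) = 1.358669, sinh(ωT) = 0.919773
x(T) = p + (x₀−p)·cosh(ωT) + (ẋ₀/ω)·sinh(ωT) ⇒ p·(1 − cosh) = x(T) − x₀·cosh − (ẋ₀/ω)·sinh
numerator   = -0.0909 − (0.1118)·1.358669 − (-0.0941/3.1431)·0.919773 = -0.215263
denominator = 1 − 1.358669 = -0.358669
p = -0.215263 / -0.358669 = 0.6002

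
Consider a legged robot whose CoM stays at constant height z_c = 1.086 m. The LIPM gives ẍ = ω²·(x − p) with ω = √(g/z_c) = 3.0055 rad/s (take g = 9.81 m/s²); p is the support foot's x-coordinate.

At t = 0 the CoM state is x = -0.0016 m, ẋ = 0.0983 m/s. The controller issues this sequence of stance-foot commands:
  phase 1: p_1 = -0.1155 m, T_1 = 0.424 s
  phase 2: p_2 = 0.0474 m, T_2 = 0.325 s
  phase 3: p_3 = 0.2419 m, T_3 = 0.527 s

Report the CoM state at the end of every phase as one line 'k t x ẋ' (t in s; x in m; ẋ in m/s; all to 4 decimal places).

phase 1: p=-0.1155, T=0.424, ωT=1.274332, cosh=1.927965, sinh=1.648347; start (x,ẋ)=(-0.001600, 0.098300) → end (x,ẋ)=(0.158007, 0.753792)
phase 2: p=0.0474, T=0.325, ωT=0.976788, cosh=1.516215, sinh=1.139696; start (x,ẋ)=(0.158007, 0.753792) → end (x,ẋ)=(0.500945, 1.521779)
phase 3: p=0.2419, T=0.527, ωT=1.583899, cosh=2.539547, sinh=2.334373; start (x,ẋ)=(0.500945, 1.521779) → end (x,ẋ)=(2.081722, 5.682075)

1 0.4240 0.1580 0.7538
2 0.7490 0.5009 1.5218
3 1.2760 2.0817 5.6821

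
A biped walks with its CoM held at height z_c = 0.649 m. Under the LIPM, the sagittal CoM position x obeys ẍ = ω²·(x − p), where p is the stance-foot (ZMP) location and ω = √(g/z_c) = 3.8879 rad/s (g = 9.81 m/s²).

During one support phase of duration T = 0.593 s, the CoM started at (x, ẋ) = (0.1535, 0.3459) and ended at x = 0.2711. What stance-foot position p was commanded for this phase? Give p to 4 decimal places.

ωT = 3.8879·0.593 = 2.305525; cosh(ωT) = 5.064573, sinh(ωT) = 4.964866
x(T) = p + (x₀−p)·cosh(ωT) + (ẋ₀/ω)·sinh(ωT) ⇒ p·(1 − cosh) = x(T) − x₀·cosh − (ẋ₀/ω)·sinh
numerator   = 0.2711 − (0.1535)·5.064573 − (0.3459/3.8879)·4.964866 = -0.948028
denominator = 1 − 5.064573 = -4.064573
p = -0.948028 / -4.064573 = 0.2332

p = 0.2332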